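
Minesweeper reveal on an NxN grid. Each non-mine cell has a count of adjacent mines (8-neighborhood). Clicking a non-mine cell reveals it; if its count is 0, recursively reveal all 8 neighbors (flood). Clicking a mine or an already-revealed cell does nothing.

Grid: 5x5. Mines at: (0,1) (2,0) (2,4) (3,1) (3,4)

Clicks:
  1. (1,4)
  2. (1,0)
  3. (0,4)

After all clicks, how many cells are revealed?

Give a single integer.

Answer: 7

Derivation:
Click 1 (1,4) count=1: revealed 1 new [(1,4)] -> total=1
Click 2 (1,0) count=2: revealed 1 new [(1,0)] -> total=2
Click 3 (0,4) count=0: revealed 5 new [(0,2) (0,3) (0,4) (1,2) (1,3)] -> total=7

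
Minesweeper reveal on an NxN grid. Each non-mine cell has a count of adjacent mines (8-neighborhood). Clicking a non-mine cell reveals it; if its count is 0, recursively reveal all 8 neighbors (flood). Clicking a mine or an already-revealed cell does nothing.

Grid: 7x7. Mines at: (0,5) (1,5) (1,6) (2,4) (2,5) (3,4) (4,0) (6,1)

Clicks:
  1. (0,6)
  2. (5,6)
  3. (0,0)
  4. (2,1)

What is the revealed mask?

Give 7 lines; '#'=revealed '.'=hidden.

Click 1 (0,6) count=3: revealed 1 new [(0,6)] -> total=1
Click 2 (5,6) count=0: revealed 37 new [(0,0) (0,1) (0,2) (0,3) (0,4) (1,0) (1,1) (1,2) (1,3) (1,4) (2,0) (2,1) (2,2) (2,3) (3,0) (3,1) (3,2) (3,3) (3,5) (3,6) (4,1) (4,2) (4,3) (4,4) (4,5) (4,6) (5,1) (5,2) (5,3) (5,4) (5,5) (5,6) (6,2) (6,3) (6,4) (6,5) (6,6)] -> total=38
Click 3 (0,0) count=0: revealed 0 new [(none)] -> total=38
Click 4 (2,1) count=0: revealed 0 new [(none)] -> total=38

Answer: #####.#
#####..
####...
####.##
.######
.######
..#####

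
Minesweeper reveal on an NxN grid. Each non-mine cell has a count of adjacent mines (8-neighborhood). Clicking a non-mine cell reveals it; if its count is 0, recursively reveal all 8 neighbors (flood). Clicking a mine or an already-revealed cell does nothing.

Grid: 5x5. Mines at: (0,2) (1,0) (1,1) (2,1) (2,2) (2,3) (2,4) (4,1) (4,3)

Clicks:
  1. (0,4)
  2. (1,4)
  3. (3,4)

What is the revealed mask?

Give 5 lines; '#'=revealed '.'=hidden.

Answer: ...##
...##
.....
....#
.....

Derivation:
Click 1 (0,4) count=0: revealed 4 new [(0,3) (0,4) (1,3) (1,4)] -> total=4
Click 2 (1,4) count=2: revealed 0 new [(none)] -> total=4
Click 3 (3,4) count=3: revealed 1 new [(3,4)] -> total=5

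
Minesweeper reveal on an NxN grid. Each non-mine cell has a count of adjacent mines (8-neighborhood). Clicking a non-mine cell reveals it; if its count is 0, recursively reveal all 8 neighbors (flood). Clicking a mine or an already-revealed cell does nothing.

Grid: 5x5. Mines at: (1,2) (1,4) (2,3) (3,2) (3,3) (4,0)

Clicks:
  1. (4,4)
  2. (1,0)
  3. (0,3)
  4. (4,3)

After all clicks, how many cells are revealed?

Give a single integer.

Click 1 (4,4) count=1: revealed 1 new [(4,4)] -> total=1
Click 2 (1,0) count=0: revealed 8 new [(0,0) (0,1) (1,0) (1,1) (2,0) (2,1) (3,0) (3,1)] -> total=9
Click 3 (0,3) count=2: revealed 1 new [(0,3)] -> total=10
Click 4 (4,3) count=2: revealed 1 new [(4,3)] -> total=11

Answer: 11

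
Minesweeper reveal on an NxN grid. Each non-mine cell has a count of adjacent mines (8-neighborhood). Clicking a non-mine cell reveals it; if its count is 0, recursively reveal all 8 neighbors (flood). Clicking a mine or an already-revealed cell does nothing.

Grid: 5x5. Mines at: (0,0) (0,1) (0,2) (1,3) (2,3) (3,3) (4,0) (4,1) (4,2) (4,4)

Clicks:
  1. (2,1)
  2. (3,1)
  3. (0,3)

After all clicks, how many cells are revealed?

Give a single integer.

Click 1 (2,1) count=0: revealed 9 new [(1,0) (1,1) (1,2) (2,0) (2,1) (2,2) (3,0) (3,1) (3,2)] -> total=9
Click 2 (3,1) count=3: revealed 0 new [(none)] -> total=9
Click 3 (0,3) count=2: revealed 1 new [(0,3)] -> total=10

Answer: 10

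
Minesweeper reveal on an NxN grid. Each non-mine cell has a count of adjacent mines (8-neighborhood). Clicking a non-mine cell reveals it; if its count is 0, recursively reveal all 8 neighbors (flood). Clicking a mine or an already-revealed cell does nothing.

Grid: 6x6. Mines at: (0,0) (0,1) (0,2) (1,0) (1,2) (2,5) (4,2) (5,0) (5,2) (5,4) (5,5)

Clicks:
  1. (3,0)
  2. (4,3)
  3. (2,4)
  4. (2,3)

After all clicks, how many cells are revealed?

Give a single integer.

Click 1 (3,0) count=0: revealed 6 new [(2,0) (2,1) (3,0) (3,1) (4,0) (4,1)] -> total=6
Click 2 (4,3) count=3: revealed 1 new [(4,3)] -> total=7
Click 3 (2,4) count=1: revealed 1 new [(2,4)] -> total=8
Click 4 (2,3) count=1: revealed 1 new [(2,3)] -> total=9

Answer: 9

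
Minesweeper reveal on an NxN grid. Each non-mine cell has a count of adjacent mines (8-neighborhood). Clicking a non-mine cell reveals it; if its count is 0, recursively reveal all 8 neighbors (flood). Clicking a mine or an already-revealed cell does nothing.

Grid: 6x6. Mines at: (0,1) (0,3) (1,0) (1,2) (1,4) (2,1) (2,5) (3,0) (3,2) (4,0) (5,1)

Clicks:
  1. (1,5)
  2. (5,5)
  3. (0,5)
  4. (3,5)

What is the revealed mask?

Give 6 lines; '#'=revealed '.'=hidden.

Answer: .....#
.....#
......
...###
..####
..####

Derivation:
Click 1 (1,5) count=2: revealed 1 new [(1,5)] -> total=1
Click 2 (5,5) count=0: revealed 11 new [(3,3) (3,4) (3,5) (4,2) (4,3) (4,4) (4,5) (5,2) (5,3) (5,4) (5,5)] -> total=12
Click 3 (0,5) count=1: revealed 1 new [(0,5)] -> total=13
Click 4 (3,5) count=1: revealed 0 new [(none)] -> total=13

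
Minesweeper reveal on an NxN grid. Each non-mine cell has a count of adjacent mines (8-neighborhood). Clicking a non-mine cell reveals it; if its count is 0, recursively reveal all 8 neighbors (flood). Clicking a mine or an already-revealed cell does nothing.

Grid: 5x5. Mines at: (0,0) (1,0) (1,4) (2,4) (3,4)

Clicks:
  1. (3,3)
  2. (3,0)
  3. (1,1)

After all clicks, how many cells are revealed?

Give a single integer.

Answer: 18

Derivation:
Click 1 (3,3) count=2: revealed 1 new [(3,3)] -> total=1
Click 2 (3,0) count=0: revealed 17 new [(0,1) (0,2) (0,3) (1,1) (1,2) (1,3) (2,0) (2,1) (2,2) (2,3) (3,0) (3,1) (3,2) (4,0) (4,1) (4,2) (4,3)] -> total=18
Click 3 (1,1) count=2: revealed 0 new [(none)] -> total=18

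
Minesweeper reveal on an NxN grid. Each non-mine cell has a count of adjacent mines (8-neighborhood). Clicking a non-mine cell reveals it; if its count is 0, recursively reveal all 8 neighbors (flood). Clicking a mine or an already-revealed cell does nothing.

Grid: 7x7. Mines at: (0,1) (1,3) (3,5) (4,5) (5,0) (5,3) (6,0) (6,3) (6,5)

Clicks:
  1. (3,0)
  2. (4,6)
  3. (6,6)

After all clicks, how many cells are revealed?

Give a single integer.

Click 1 (3,0) count=0: revealed 18 new [(1,0) (1,1) (1,2) (2,0) (2,1) (2,2) (2,3) (2,4) (3,0) (3,1) (3,2) (3,3) (3,4) (4,0) (4,1) (4,2) (4,3) (4,4)] -> total=18
Click 2 (4,6) count=2: revealed 1 new [(4,6)] -> total=19
Click 3 (6,6) count=1: revealed 1 new [(6,6)] -> total=20

Answer: 20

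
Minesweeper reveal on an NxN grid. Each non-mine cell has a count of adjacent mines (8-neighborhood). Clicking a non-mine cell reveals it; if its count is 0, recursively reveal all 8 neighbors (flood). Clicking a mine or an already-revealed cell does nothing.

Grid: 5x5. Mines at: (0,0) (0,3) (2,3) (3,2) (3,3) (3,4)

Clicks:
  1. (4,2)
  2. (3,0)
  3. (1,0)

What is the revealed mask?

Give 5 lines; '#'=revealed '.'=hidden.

Click 1 (4,2) count=2: revealed 1 new [(4,2)] -> total=1
Click 2 (3,0) count=0: revealed 8 new [(1,0) (1,1) (2,0) (2,1) (3,0) (3,1) (4,0) (4,1)] -> total=9
Click 3 (1,0) count=1: revealed 0 new [(none)] -> total=9

Answer: .....
##...
##...
##...
###..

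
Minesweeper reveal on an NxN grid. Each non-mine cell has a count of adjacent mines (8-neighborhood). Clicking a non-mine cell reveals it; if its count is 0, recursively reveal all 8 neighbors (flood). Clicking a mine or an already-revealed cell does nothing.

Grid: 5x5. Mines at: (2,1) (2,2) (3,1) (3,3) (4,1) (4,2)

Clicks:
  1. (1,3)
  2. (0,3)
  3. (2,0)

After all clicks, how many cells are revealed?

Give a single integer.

Answer: 13

Derivation:
Click 1 (1,3) count=1: revealed 1 new [(1,3)] -> total=1
Click 2 (0,3) count=0: revealed 11 new [(0,0) (0,1) (0,2) (0,3) (0,4) (1,0) (1,1) (1,2) (1,4) (2,3) (2,4)] -> total=12
Click 3 (2,0) count=2: revealed 1 new [(2,0)] -> total=13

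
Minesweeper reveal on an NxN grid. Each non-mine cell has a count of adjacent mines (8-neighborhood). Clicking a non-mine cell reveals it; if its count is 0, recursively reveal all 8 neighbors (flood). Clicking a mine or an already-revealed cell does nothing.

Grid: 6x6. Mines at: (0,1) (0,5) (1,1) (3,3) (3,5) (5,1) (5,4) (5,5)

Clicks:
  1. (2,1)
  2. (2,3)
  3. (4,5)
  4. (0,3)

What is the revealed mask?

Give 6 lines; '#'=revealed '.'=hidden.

Answer: ..###.
..###.
.####.
......
.....#
......

Derivation:
Click 1 (2,1) count=1: revealed 1 new [(2,1)] -> total=1
Click 2 (2,3) count=1: revealed 1 new [(2,3)] -> total=2
Click 3 (4,5) count=3: revealed 1 new [(4,5)] -> total=3
Click 4 (0,3) count=0: revealed 8 new [(0,2) (0,3) (0,4) (1,2) (1,3) (1,4) (2,2) (2,4)] -> total=11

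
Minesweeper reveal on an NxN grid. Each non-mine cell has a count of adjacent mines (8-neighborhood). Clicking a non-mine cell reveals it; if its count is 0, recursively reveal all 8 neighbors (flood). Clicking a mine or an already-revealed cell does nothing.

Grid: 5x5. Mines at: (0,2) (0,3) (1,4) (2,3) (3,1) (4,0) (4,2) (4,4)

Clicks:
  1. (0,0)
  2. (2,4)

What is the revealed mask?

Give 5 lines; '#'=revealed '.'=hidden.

Click 1 (0,0) count=0: revealed 6 new [(0,0) (0,1) (1,0) (1,1) (2,0) (2,1)] -> total=6
Click 2 (2,4) count=2: revealed 1 new [(2,4)] -> total=7

Answer: ##...
##...
##..#
.....
.....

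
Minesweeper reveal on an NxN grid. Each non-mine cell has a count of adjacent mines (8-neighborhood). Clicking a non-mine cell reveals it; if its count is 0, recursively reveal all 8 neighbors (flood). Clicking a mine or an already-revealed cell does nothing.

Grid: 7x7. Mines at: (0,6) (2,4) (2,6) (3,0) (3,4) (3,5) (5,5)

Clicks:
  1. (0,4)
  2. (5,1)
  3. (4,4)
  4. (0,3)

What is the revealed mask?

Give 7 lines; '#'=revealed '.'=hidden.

Answer: ######.
######.
####...
.###...
#####..
#####..
#####..

Derivation:
Click 1 (0,4) count=0: revealed 34 new [(0,0) (0,1) (0,2) (0,3) (0,4) (0,5) (1,0) (1,1) (1,2) (1,3) (1,4) (1,5) (2,0) (2,1) (2,2) (2,3) (3,1) (3,2) (3,3) (4,0) (4,1) (4,2) (4,3) (4,4) (5,0) (5,1) (5,2) (5,3) (5,4) (6,0) (6,1) (6,2) (6,3) (6,4)] -> total=34
Click 2 (5,1) count=0: revealed 0 new [(none)] -> total=34
Click 3 (4,4) count=3: revealed 0 new [(none)] -> total=34
Click 4 (0,3) count=0: revealed 0 new [(none)] -> total=34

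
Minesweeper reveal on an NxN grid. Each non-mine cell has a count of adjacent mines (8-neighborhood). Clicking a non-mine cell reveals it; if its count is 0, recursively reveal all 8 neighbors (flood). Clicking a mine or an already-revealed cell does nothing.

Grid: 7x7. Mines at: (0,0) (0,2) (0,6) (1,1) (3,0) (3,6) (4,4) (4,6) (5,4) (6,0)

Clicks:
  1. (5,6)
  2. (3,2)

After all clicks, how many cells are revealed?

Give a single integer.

Answer: 27

Derivation:
Click 1 (5,6) count=1: revealed 1 new [(5,6)] -> total=1
Click 2 (3,2) count=0: revealed 26 new [(0,3) (0,4) (0,5) (1,2) (1,3) (1,4) (1,5) (2,1) (2,2) (2,3) (2,4) (2,5) (3,1) (3,2) (3,3) (3,4) (3,5) (4,1) (4,2) (4,3) (5,1) (5,2) (5,3) (6,1) (6,2) (6,3)] -> total=27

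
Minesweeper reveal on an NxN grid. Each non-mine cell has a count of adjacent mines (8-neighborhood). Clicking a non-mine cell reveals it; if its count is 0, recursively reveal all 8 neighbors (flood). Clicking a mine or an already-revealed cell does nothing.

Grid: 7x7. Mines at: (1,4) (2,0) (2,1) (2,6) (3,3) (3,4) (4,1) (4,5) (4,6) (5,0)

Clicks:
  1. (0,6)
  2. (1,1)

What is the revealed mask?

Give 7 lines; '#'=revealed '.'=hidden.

Answer: .....##
.#...##
.......
.......
.......
.......
.......

Derivation:
Click 1 (0,6) count=0: revealed 4 new [(0,5) (0,6) (1,5) (1,6)] -> total=4
Click 2 (1,1) count=2: revealed 1 new [(1,1)] -> total=5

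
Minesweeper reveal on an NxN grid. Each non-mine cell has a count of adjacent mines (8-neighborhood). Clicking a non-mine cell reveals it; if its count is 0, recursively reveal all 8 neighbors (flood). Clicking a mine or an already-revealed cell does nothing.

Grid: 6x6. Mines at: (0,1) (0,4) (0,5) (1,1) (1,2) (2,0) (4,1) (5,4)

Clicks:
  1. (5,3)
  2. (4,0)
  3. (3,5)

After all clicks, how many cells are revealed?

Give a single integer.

Answer: 17

Derivation:
Click 1 (5,3) count=1: revealed 1 new [(5,3)] -> total=1
Click 2 (4,0) count=1: revealed 1 new [(4,0)] -> total=2
Click 3 (3,5) count=0: revealed 15 new [(1,3) (1,4) (1,5) (2,2) (2,3) (2,4) (2,5) (3,2) (3,3) (3,4) (3,5) (4,2) (4,3) (4,4) (4,5)] -> total=17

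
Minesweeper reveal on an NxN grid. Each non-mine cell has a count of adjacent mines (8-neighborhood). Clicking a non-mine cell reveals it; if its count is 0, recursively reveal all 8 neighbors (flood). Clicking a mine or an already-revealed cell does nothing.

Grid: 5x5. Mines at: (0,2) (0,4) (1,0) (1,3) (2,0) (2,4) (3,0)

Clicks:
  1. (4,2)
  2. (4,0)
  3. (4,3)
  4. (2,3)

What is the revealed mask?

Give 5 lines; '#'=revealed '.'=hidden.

Click 1 (4,2) count=0: revealed 11 new [(2,1) (2,2) (2,3) (3,1) (3,2) (3,3) (3,4) (4,1) (4,2) (4,3) (4,4)] -> total=11
Click 2 (4,0) count=1: revealed 1 new [(4,0)] -> total=12
Click 3 (4,3) count=0: revealed 0 new [(none)] -> total=12
Click 4 (2,3) count=2: revealed 0 new [(none)] -> total=12

Answer: .....
.....
.###.
.####
#####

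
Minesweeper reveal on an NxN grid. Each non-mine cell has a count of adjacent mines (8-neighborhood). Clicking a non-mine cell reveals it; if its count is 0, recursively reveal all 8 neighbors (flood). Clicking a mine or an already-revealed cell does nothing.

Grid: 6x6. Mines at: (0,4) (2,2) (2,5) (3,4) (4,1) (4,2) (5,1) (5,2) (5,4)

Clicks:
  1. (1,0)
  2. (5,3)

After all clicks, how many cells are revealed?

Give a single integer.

Answer: 13

Derivation:
Click 1 (1,0) count=0: revealed 12 new [(0,0) (0,1) (0,2) (0,3) (1,0) (1,1) (1,2) (1,3) (2,0) (2,1) (3,0) (3,1)] -> total=12
Click 2 (5,3) count=3: revealed 1 new [(5,3)] -> total=13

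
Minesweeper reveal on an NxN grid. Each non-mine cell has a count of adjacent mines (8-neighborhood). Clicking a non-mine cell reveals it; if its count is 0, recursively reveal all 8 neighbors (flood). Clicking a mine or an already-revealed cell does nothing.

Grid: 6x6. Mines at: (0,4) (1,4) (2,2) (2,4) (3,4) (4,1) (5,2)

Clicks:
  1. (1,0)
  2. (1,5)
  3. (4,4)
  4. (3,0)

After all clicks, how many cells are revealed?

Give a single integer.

Answer: 14

Derivation:
Click 1 (1,0) count=0: revealed 12 new [(0,0) (0,1) (0,2) (0,3) (1,0) (1,1) (1,2) (1,3) (2,0) (2,1) (3,0) (3,1)] -> total=12
Click 2 (1,5) count=3: revealed 1 new [(1,5)] -> total=13
Click 3 (4,4) count=1: revealed 1 new [(4,4)] -> total=14
Click 4 (3,0) count=1: revealed 0 new [(none)] -> total=14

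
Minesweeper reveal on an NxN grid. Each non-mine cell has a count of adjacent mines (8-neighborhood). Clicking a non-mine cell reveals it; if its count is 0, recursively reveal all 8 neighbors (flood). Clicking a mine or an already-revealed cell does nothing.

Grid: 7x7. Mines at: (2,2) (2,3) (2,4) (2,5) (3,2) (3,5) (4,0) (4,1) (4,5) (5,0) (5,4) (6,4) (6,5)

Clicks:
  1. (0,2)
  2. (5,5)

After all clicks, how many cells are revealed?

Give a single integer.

Click 1 (0,2) count=0: revealed 18 new [(0,0) (0,1) (0,2) (0,3) (0,4) (0,5) (0,6) (1,0) (1,1) (1,2) (1,3) (1,4) (1,5) (1,6) (2,0) (2,1) (3,0) (3,1)] -> total=18
Click 2 (5,5) count=4: revealed 1 new [(5,5)] -> total=19

Answer: 19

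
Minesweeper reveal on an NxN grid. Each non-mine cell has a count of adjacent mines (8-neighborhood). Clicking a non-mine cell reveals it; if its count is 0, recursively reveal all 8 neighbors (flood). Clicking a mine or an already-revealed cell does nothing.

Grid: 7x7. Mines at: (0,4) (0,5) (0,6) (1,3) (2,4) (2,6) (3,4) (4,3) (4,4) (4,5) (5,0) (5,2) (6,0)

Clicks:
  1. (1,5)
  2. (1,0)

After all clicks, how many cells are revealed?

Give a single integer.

Click 1 (1,5) count=5: revealed 1 new [(1,5)] -> total=1
Click 2 (1,0) count=0: revealed 15 new [(0,0) (0,1) (0,2) (1,0) (1,1) (1,2) (2,0) (2,1) (2,2) (3,0) (3,1) (3,2) (4,0) (4,1) (4,2)] -> total=16

Answer: 16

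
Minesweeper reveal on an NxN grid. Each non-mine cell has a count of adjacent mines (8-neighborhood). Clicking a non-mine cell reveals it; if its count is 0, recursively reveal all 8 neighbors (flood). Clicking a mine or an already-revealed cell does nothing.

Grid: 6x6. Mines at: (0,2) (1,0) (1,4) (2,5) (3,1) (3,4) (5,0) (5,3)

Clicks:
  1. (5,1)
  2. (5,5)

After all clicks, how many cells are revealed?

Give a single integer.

Answer: 5

Derivation:
Click 1 (5,1) count=1: revealed 1 new [(5,1)] -> total=1
Click 2 (5,5) count=0: revealed 4 new [(4,4) (4,5) (5,4) (5,5)] -> total=5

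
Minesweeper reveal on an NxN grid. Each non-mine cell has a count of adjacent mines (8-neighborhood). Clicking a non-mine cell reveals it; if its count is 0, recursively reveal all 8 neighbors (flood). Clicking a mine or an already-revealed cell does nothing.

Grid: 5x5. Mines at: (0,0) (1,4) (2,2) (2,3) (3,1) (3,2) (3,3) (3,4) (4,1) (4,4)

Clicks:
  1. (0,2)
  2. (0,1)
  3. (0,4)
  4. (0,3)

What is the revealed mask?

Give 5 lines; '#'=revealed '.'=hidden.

Click 1 (0,2) count=0: revealed 6 new [(0,1) (0,2) (0,3) (1,1) (1,2) (1,3)] -> total=6
Click 2 (0,1) count=1: revealed 0 new [(none)] -> total=6
Click 3 (0,4) count=1: revealed 1 new [(0,4)] -> total=7
Click 4 (0,3) count=1: revealed 0 new [(none)] -> total=7

Answer: .####
.###.
.....
.....
.....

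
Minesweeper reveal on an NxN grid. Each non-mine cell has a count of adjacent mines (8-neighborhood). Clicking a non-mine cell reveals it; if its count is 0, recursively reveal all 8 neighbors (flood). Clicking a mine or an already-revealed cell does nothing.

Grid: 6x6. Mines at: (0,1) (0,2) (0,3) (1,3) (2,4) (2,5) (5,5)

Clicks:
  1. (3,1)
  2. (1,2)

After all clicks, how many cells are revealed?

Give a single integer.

Click 1 (3,1) count=0: revealed 22 new [(1,0) (1,1) (1,2) (2,0) (2,1) (2,2) (2,3) (3,0) (3,1) (3,2) (3,3) (3,4) (4,0) (4,1) (4,2) (4,3) (4,4) (5,0) (5,1) (5,2) (5,3) (5,4)] -> total=22
Click 2 (1,2) count=4: revealed 0 new [(none)] -> total=22

Answer: 22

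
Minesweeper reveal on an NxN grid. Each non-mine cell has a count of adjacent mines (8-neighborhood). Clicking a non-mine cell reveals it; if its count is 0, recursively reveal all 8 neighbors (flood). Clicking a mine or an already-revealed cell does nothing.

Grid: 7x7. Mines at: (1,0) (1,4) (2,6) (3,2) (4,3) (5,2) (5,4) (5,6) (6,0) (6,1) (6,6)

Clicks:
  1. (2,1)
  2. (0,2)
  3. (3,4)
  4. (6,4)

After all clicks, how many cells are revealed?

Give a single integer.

Answer: 11

Derivation:
Click 1 (2,1) count=2: revealed 1 new [(2,1)] -> total=1
Click 2 (0,2) count=0: revealed 8 new [(0,1) (0,2) (0,3) (1,1) (1,2) (1,3) (2,2) (2,3)] -> total=9
Click 3 (3,4) count=1: revealed 1 new [(3,4)] -> total=10
Click 4 (6,4) count=1: revealed 1 new [(6,4)] -> total=11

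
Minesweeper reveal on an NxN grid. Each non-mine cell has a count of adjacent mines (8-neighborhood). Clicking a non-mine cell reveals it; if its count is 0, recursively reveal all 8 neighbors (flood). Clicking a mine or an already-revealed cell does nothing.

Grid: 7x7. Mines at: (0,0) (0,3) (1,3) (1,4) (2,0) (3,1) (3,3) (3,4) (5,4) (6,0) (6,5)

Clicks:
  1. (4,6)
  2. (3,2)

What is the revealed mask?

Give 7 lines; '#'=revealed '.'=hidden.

Answer: .....##
.....##
.....##
..#..##
.....##
.....##
.......

Derivation:
Click 1 (4,6) count=0: revealed 12 new [(0,5) (0,6) (1,5) (1,6) (2,5) (2,6) (3,5) (3,6) (4,5) (4,6) (5,5) (5,6)] -> total=12
Click 2 (3,2) count=2: revealed 1 new [(3,2)] -> total=13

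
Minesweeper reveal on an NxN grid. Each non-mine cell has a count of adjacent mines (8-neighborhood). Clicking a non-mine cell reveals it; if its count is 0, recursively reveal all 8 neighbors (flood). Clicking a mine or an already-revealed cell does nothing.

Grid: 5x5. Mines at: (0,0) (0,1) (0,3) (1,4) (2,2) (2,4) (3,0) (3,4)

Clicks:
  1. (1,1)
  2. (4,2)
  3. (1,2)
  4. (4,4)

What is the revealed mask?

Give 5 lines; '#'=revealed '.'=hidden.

Answer: .....
.##..
.....
.###.
.####

Derivation:
Click 1 (1,1) count=3: revealed 1 new [(1,1)] -> total=1
Click 2 (4,2) count=0: revealed 6 new [(3,1) (3,2) (3,3) (4,1) (4,2) (4,3)] -> total=7
Click 3 (1,2) count=3: revealed 1 new [(1,2)] -> total=8
Click 4 (4,4) count=1: revealed 1 new [(4,4)] -> total=9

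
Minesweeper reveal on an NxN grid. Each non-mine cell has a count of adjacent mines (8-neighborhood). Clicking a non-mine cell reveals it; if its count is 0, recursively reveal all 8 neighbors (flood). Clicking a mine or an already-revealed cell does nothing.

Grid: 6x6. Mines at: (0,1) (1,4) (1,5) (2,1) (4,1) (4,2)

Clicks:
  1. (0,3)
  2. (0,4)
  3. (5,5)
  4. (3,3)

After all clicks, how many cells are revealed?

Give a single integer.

Answer: 14

Derivation:
Click 1 (0,3) count=1: revealed 1 new [(0,3)] -> total=1
Click 2 (0,4) count=2: revealed 1 new [(0,4)] -> total=2
Click 3 (5,5) count=0: revealed 12 new [(2,3) (2,4) (2,5) (3,3) (3,4) (3,5) (4,3) (4,4) (4,5) (5,3) (5,4) (5,5)] -> total=14
Click 4 (3,3) count=1: revealed 0 new [(none)] -> total=14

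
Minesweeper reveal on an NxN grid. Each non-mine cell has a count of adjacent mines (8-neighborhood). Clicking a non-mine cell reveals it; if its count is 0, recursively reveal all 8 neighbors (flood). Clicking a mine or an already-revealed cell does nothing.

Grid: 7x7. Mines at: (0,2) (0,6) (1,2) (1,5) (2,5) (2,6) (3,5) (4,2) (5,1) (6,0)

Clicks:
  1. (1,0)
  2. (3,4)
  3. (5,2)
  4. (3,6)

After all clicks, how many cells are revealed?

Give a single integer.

Answer: 13

Derivation:
Click 1 (1,0) count=0: revealed 10 new [(0,0) (0,1) (1,0) (1,1) (2,0) (2,1) (3,0) (3,1) (4,0) (4,1)] -> total=10
Click 2 (3,4) count=2: revealed 1 new [(3,4)] -> total=11
Click 3 (5,2) count=2: revealed 1 new [(5,2)] -> total=12
Click 4 (3,6) count=3: revealed 1 new [(3,6)] -> total=13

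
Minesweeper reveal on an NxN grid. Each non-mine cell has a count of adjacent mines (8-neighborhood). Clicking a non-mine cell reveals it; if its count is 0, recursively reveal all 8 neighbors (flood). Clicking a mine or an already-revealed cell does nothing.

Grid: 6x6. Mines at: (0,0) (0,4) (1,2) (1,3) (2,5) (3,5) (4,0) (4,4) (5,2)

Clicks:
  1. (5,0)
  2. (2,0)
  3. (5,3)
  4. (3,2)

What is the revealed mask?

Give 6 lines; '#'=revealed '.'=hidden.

Click 1 (5,0) count=1: revealed 1 new [(5,0)] -> total=1
Click 2 (2,0) count=0: revealed 6 new [(1,0) (1,1) (2,0) (2,1) (3,0) (3,1)] -> total=7
Click 3 (5,3) count=2: revealed 1 new [(5,3)] -> total=8
Click 4 (3,2) count=0: revealed 7 new [(2,2) (2,3) (3,2) (3,3) (4,1) (4,2) (4,3)] -> total=15

Answer: ......
##....
####..
####..
.###..
#..#..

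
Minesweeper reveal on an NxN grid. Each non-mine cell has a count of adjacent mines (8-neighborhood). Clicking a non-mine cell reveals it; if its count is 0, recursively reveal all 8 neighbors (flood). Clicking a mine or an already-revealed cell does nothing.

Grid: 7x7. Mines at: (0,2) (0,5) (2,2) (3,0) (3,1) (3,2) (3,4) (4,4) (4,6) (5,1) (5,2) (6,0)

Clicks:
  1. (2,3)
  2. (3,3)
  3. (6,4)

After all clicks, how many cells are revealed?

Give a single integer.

Click 1 (2,3) count=3: revealed 1 new [(2,3)] -> total=1
Click 2 (3,3) count=4: revealed 1 new [(3,3)] -> total=2
Click 3 (6,4) count=0: revealed 8 new [(5,3) (5,4) (5,5) (5,6) (6,3) (6,4) (6,5) (6,6)] -> total=10

Answer: 10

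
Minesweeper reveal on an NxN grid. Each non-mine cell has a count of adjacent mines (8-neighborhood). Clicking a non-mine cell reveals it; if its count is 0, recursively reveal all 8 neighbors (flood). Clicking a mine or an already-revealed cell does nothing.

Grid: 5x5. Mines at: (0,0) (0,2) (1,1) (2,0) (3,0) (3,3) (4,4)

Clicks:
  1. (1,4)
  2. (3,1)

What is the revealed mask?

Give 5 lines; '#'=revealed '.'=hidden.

Click 1 (1,4) count=0: revealed 6 new [(0,3) (0,4) (1,3) (1,4) (2,3) (2,4)] -> total=6
Click 2 (3,1) count=2: revealed 1 new [(3,1)] -> total=7

Answer: ...##
...##
...##
.#...
.....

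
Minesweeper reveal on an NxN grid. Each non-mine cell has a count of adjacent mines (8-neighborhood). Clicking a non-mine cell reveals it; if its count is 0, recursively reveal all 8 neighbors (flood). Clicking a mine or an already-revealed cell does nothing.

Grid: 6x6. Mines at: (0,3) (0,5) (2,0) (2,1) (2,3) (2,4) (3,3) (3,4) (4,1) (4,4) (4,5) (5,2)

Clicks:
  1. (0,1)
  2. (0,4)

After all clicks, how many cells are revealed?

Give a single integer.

Answer: 7

Derivation:
Click 1 (0,1) count=0: revealed 6 new [(0,0) (0,1) (0,2) (1,0) (1,1) (1,2)] -> total=6
Click 2 (0,4) count=2: revealed 1 new [(0,4)] -> total=7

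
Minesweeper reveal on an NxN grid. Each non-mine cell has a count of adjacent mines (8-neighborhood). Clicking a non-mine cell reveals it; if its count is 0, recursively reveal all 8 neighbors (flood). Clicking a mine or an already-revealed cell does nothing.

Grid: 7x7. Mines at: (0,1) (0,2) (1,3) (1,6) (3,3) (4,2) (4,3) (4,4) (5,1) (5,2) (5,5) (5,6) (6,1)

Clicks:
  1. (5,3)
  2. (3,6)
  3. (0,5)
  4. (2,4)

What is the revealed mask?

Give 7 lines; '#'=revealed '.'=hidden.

Answer: .....#.
.......
....###
.....##
.....##
...#...
.......

Derivation:
Click 1 (5,3) count=4: revealed 1 new [(5,3)] -> total=1
Click 2 (3,6) count=0: revealed 6 new [(2,5) (2,6) (3,5) (3,6) (4,5) (4,6)] -> total=7
Click 3 (0,5) count=1: revealed 1 new [(0,5)] -> total=8
Click 4 (2,4) count=2: revealed 1 new [(2,4)] -> total=9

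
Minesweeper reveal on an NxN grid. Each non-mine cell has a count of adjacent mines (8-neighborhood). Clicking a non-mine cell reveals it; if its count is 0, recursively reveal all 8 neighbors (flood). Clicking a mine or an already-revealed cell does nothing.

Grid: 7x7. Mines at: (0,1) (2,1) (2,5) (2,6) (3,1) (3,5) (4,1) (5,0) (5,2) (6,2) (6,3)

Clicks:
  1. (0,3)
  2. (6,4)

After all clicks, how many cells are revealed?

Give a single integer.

Answer: 20

Derivation:
Click 1 (0,3) count=0: revealed 19 new [(0,2) (0,3) (0,4) (0,5) (0,6) (1,2) (1,3) (1,4) (1,5) (1,6) (2,2) (2,3) (2,4) (3,2) (3,3) (3,4) (4,2) (4,3) (4,4)] -> total=19
Click 2 (6,4) count=1: revealed 1 new [(6,4)] -> total=20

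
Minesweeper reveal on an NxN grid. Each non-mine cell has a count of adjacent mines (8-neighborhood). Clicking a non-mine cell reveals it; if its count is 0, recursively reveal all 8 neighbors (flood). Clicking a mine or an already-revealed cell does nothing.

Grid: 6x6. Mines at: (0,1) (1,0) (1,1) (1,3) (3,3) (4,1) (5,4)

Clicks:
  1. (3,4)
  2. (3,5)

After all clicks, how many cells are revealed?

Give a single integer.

Click 1 (3,4) count=1: revealed 1 new [(3,4)] -> total=1
Click 2 (3,5) count=0: revealed 9 new [(0,4) (0,5) (1,4) (1,5) (2,4) (2,5) (3,5) (4,4) (4,5)] -> total=10

Answer: 10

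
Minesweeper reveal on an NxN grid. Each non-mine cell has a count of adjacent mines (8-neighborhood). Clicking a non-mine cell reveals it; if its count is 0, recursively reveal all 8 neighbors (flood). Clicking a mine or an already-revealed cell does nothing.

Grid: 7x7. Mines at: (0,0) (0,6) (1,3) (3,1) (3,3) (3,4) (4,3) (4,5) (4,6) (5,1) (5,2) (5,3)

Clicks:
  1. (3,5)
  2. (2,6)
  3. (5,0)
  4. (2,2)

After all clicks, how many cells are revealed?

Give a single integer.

Click 1 (3,5) count=3: revealed 1 new [(3,5)] -> total=1
Click 2 (2,6) count=0: revealed 5 new [(1,5) (1,6) (2,5) (2,6) (3,6)] -> total=6
Click 3 (5,0) count=1: revealed 1 new [(5,0)] -> total=7
Click 4 (2,2) count=3: revealed 1 new [(2,2)] -> total=8

Answer: 8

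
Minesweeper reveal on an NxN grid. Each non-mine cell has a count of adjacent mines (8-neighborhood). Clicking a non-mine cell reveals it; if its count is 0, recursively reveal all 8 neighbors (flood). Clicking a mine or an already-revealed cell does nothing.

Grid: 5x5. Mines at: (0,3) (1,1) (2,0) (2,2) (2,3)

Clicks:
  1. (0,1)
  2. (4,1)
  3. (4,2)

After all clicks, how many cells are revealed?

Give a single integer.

Click 1 (0,1) count=1: revealed 1 new [(0,1)] -> total=1
Click 2 (4,1) count=0: revealed 10 new [(3,0) (3,1) (3,2) (3,3) (3,4) (4,0) (4,1) (4,2) (4,3) (4,4)] -> total=11
Click 3 (4,2) count=0: revealed 0 new [(none)] -> total=11

Answer: 11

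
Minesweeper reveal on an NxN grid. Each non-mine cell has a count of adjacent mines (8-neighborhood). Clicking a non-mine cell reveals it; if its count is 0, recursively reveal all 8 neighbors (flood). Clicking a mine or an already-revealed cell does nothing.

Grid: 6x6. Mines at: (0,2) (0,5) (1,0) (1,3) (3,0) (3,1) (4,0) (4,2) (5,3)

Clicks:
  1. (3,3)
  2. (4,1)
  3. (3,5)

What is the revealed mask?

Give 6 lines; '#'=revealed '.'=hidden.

Answer: ......
....##
...###
...###
.#.###
....##

Derivation:
Click 1 (3,3) count=1: revealed 1 new [(3,3)] -> total=1
Click 2 (4,1) count=4: revealed 1 new [(4,1)] -> total=2
Click 3 (3,5) count=0: revealed 12 new [(1,4) (1,5) (2,3) (2,4) (2,5) (3,4) (3,5) (4,3) (4,4) (4,5) (5,4) (5,5)] -> total=14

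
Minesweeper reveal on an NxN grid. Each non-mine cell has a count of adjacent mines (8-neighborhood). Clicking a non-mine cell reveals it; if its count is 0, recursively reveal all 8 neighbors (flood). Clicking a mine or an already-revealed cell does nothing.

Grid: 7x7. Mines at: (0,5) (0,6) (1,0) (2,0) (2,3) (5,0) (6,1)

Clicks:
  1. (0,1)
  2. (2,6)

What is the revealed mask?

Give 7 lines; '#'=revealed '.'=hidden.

Answer: .#.....
....###
....###
.######
.######
.######
..#####

Derivation:
Click 1 (0,1) count=1: revealed 1 new [(0,1)] -> total=1
Click 2 (2,6) count=0: revealed 29 new [(1,4) (1,5) (1,6) (2,4) (2,5) (2,6) (3,1) (3,2) (3,3) (3,4) (3,5) (3,6) (4,1) (4,2) (4,3) (4,4) (4,5) (4,6) (5,1) (5,2) (5,3) (5,4) (5,5) (5,6) (6,2) (6,3) (6,4) (6,5) (6,6)] -> total=30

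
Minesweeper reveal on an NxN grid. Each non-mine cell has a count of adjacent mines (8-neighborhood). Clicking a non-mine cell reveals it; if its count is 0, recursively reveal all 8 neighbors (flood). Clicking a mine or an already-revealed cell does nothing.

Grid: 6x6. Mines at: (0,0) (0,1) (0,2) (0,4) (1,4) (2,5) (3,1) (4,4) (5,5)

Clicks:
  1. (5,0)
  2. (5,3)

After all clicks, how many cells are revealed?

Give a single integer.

Answer: 8

Derivation:
Click 1 (5,0) count=0: revealed 8 new [(4,0) (4,1) (4,2) (4,3) (5,0) (5,1) (5,2) (5,3)] -> total=8
Click 2 (5,3) count=1: revealed 0 new [(none)] -> total=8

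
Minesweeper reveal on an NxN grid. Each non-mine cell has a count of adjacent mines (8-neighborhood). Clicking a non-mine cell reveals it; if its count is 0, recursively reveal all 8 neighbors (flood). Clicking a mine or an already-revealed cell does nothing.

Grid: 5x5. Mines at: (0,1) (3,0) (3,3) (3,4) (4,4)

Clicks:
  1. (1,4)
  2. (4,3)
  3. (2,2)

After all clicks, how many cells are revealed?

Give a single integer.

Click 1 (1,4) count=0: revealed 9 new [(0,2) (0,3) (0,4) (1,2) (1,3) (1,4) (2,2) (2,3) (2,4)] -> total=9
Click 2 (4,3) count=3: revealed 1 new [(4,3)] -> total=10
Click 3 (2,2) count=1: revealed 0 new [(none)] -> total=10

Answer: 10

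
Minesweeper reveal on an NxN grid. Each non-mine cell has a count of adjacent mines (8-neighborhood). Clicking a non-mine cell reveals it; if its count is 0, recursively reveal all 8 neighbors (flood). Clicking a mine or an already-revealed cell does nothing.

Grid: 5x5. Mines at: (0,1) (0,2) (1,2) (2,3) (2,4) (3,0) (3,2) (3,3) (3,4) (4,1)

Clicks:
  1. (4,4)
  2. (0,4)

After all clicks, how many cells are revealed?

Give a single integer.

Answer: 5

Derivation:
Click 1 (4,4) count=2: revealed 1 new [(4,4)] -> total=1
Click 2 (0,4) count=0: revealed 4 new [(0,3) (0,4) (1,3) (1,4)] -> total=5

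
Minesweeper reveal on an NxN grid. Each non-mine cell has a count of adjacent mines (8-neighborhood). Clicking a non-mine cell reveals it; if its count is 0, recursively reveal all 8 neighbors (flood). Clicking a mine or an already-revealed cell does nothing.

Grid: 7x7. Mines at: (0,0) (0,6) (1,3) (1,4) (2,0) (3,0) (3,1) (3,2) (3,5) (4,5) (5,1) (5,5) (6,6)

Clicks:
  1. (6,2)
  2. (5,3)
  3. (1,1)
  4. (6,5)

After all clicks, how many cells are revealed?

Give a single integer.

Answer: 11

Derivation:
Click 1 (6,2) count=1: revealed 1 new [(6,2)] -> total=1
Click 2 (5,3) count=0: revealed 8 new [(4,2) (4,3) (4,4) (5,2) (5,3) (5,4) (6,3) (6,4)] -> total=9
Click 3 (1,1) count=2: revealed 1 new [(1,1)] -> total=10
Click 4 (6,5) count=2: revealed 1 new [(6,5)] -> total=11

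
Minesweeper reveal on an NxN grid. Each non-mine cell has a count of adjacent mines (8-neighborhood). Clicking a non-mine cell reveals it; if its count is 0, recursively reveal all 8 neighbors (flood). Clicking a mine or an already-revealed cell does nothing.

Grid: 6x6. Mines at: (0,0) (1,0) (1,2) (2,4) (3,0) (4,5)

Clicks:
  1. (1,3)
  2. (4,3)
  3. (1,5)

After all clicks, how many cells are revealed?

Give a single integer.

Answer: 19

Derivation:
Click 1 (1,3) count=2: revealed 1 new [(1,3)] -> total=1
Click 2 (4,3) count=0: revealed 17 new [(2,1) (2,2) (2,3) (3,1) (3,2) (3,3) (3,4) (4,0) (4,1) (4,2) (4,3) (4,4) (5,0) (5,1) (5,2) (5,3) (5,4)] -> total=18
Click 3 (1,5) count=1: revealed 1 new [(1,5)] -> total=19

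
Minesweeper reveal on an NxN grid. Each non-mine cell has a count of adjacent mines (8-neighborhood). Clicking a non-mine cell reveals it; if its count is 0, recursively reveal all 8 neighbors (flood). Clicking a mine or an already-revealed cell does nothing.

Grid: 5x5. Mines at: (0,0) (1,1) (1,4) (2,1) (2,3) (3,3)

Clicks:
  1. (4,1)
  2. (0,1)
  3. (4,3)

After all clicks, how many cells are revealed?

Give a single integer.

Answer: 8

Derivation:
Click 1 (4,1) count=0: revealed 6 new [(3,0) (3,1) (3,2) (4,0) (4,1) (4,2)] -> total=6
Click 2 (0,1) count=2: revealed 1 new [(0,1)] -> total=7
Click 3 (4,3) count=1: revealed 1 new [(4,3)] -> total=8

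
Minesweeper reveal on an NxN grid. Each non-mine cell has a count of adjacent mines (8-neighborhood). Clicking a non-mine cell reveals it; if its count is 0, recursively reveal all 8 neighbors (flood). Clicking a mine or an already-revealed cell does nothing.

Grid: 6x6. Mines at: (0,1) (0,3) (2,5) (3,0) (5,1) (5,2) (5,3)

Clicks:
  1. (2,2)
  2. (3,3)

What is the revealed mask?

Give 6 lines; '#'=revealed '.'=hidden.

Click 1 (2,2) count=0: revealed 16 new [(1,1) (1,2) (1,3) (1,4) (2,1) (2,2) (2,3) (2,4) (3,1) (3,2) (3,3) (3,4) (4,1) (4,2) (4,3) (4,4)] -> total=16
Click 2 (3,3) count=0: revealed 0 new [(none)] -> total=16

Answer: ......
.####.
.####.
.####.
.####.
......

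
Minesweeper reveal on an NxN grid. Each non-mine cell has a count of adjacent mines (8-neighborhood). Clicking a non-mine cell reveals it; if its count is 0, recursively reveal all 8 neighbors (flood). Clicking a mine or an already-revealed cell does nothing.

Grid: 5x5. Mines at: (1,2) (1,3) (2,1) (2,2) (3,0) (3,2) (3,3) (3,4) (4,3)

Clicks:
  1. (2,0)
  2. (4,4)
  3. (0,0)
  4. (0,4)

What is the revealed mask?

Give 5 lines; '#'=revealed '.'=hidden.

Answer: ##..#
##...
#....
.....
....#

Derivation:
Click 1 (2,0) count=2: revealed 1 new [(2,0)] -> total=1
Click 2 (4,4) count=3: revealed 1 new [(4,4)] -> total=2
Click 3 (0,0) count=0: revealed 4 new [(0,0) (0,1) (1,0) (1,1)] -> total=6
Click 4 (0,4) count=1: revealed 1 new [(0,4)] -> total=7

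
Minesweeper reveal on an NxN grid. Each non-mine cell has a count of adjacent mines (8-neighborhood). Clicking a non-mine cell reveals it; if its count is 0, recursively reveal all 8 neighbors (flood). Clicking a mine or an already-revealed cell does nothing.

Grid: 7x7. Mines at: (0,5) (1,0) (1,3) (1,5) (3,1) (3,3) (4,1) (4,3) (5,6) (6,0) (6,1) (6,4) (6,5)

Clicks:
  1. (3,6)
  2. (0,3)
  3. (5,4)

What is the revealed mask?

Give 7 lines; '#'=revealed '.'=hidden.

Click 1 (3,6) count=0: revealed 9 new [(2,4) (2,5) (2,6) (3,4) (3,5) (3,6) (4,4) (4,5) (4,6)] -> total=9
Click 2 (0,3) count=1: revealed 1 new [(0,3)] -> total=10
Click 3 (5,4) count=3: revealed 1 new [(5,4)] -> total=11

Answer: ...#...
.......
....###
....###
....###
....#..
.......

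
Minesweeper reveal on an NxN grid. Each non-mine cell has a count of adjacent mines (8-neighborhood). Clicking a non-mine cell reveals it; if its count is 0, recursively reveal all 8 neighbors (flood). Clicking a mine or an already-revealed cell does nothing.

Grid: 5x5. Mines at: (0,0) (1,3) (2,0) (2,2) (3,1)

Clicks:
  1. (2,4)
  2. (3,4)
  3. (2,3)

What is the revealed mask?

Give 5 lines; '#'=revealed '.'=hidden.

Click 1 (2,4) count=1: revealed 1 new [(2,4)] -> total=1
Click 2 (3,4) count=0: revealed 7 new [(2,3) (3,2) (3,3) (3,4) (4,2) (4,3) (4,4)] -> total=8
Click 3 (2,3) count=2: revealed 0 new [(none)] -> total=8

Answer: .....
.....
...##
..###
..###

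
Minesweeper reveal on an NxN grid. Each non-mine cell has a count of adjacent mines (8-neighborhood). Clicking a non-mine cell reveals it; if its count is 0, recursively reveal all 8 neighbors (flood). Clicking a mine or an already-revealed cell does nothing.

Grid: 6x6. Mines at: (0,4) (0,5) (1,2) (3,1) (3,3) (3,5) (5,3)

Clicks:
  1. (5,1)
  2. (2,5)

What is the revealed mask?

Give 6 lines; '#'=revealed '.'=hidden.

Click 1 (5,1) count=0: revealed 6 new [(4,0) (4,1) (4,2) (5,0) (5,1) (5,2)] -> total=6
Click 2 (2,5) count=1: revealed 1 new [(2,5)] -> total=7

Answer: ......
......
.....#
......
###...
###...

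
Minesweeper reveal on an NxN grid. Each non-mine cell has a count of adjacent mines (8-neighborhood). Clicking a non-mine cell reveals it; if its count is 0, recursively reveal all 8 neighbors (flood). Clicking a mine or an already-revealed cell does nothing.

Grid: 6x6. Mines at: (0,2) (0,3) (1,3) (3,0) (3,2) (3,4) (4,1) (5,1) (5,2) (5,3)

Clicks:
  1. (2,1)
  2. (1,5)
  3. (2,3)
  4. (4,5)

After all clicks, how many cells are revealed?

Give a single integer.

Click 1 (2,1) count=2: revealed 1 new [(2,1)] -> total=1
Click 2 (1,5) count=0: revealed 6 new [(0,4) (0,5) (1,4) (1,5) (2,4) (2,5)] -> total=7
Click 3 (2,3) count=3: revealed 1 new [(2,3)] -> total=8
Click 4 (4,5) count=1: revealed 1 new [(4,5)] -> total=9

Answer: 9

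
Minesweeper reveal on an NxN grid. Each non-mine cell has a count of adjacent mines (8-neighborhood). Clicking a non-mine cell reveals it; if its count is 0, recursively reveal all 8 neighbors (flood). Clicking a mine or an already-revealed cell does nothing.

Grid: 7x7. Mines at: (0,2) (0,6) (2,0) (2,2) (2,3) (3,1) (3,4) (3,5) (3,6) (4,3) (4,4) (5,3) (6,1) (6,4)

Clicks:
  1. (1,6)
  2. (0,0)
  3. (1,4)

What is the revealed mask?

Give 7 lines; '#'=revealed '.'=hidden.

Answer: ##.....
##..#.#
.......
.......
.......
.......
.......

Derivation:
Click 1 (1,6) count=1: revealed 1 new [(1,6)] -> total=1
Click 2 (0,0) count=0: revealed 4 new [(0,0) (0,1) (1,0) (1,1)] -> total=5
Click 3 (1,4) count=1: revealed 1 new [(1,4)] -> total=6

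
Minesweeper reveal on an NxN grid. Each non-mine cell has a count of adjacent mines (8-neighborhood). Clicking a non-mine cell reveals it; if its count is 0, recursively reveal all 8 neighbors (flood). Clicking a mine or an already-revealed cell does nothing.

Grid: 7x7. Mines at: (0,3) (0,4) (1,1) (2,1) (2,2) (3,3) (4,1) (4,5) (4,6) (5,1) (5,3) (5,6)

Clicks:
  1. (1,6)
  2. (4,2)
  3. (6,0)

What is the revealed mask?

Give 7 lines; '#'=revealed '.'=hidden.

Click 1 (1,6) count=0: revealed 11 new [(0,5) (0,6) (1,4) (1,5) (1,6) (2,4) (2,5) (2,6) (3,4) (3,5) (3,6)] -> total=11
Click 2 (4,2) count=4: revealed 1 new [(4,2)] -> total=12
Click 3 (6,0) count=1: revealed 1 new [(6,0)] -> total=13

Answer: .....##
....###
....###
....###
..#....
.......
#......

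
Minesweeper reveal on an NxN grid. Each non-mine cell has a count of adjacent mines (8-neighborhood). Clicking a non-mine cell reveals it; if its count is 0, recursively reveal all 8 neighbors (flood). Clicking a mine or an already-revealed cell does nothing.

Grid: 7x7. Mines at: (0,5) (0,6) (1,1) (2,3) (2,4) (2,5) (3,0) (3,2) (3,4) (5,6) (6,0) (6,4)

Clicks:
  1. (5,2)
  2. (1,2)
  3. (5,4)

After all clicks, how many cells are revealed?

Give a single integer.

Click 1 (5,2) count=0: revealed 9 new [(4,1) (4,2) (4,3) (5,1) (5,2) (5,3) (6,1) (6,2) (6,3)] -> total=9
Click 2 (1,2) count=2: revealed 1 new [(1,2)] -> total=10
Click 3 (5,4) count=1: revealed 1 new [(5,4)] -> total=11

Answer: 11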